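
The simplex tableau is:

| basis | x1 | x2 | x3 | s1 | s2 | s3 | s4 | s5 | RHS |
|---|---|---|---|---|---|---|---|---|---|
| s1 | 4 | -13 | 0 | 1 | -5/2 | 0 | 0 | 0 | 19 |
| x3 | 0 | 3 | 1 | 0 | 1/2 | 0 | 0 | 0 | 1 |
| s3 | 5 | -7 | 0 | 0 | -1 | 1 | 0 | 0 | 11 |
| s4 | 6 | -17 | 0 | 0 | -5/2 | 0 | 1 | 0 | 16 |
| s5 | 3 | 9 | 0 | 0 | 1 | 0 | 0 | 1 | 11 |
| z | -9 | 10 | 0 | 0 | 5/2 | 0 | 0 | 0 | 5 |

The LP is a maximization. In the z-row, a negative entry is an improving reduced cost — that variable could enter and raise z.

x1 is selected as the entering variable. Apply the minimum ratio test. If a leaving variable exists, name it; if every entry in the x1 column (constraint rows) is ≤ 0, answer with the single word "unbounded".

Ratios: row 1 (s1): 19/4 = 19/4; row 2 (x3): entry 0 ≤ 0, skip; row 3 (s3): 11/5 = 11/5; row 4 (s4): 16/6 = 8/3; row 5 (s5): 11/3 = 11/3.
Minimum ratio is in the s3 row, so s3 leaves.

s3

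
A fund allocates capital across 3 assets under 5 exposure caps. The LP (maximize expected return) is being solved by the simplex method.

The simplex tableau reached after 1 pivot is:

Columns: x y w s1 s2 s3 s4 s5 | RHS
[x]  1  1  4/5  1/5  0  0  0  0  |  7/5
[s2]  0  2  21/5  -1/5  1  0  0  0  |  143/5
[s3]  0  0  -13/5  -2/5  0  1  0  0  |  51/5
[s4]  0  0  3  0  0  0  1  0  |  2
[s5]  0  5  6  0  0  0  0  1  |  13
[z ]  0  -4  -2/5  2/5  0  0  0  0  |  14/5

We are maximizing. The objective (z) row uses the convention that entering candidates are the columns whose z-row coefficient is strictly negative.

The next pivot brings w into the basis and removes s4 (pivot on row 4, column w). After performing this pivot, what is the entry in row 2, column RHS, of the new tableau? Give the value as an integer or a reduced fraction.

129/5

Pivot element is row 4, column w: 3.
Normalize row 4: new (row 4, RHS) = 2/3 = 2/3.
row 2 ← row 2 − (21/5)·(new row 4): 143/5 − (21/5)·(2/3) = 129/5.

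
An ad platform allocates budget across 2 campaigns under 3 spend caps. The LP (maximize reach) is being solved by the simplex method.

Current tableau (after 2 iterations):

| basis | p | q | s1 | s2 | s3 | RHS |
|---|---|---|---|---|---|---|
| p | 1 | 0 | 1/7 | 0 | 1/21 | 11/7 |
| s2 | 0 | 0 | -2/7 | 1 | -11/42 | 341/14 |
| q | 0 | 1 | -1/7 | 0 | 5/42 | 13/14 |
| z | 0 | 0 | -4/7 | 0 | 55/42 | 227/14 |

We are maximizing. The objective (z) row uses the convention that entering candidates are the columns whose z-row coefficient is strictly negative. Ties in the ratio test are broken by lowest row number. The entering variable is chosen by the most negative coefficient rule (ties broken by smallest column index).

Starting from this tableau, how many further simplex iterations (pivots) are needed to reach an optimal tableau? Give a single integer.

pivot: s1 in, p out → z = 45/2
No improving column remains; optimal.

1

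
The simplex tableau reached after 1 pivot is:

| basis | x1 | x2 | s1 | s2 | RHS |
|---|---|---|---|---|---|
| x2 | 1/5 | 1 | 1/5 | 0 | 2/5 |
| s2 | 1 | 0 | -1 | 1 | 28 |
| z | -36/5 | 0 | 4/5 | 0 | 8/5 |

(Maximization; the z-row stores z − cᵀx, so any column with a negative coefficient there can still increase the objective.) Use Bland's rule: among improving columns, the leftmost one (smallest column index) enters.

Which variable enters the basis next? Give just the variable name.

Objective-row coefficients: x1: -36/5, x2: 0, s1: 4/5, s2: 0.
Improving columns: x1. Bland's rule picks the smallest column index → x1.

x1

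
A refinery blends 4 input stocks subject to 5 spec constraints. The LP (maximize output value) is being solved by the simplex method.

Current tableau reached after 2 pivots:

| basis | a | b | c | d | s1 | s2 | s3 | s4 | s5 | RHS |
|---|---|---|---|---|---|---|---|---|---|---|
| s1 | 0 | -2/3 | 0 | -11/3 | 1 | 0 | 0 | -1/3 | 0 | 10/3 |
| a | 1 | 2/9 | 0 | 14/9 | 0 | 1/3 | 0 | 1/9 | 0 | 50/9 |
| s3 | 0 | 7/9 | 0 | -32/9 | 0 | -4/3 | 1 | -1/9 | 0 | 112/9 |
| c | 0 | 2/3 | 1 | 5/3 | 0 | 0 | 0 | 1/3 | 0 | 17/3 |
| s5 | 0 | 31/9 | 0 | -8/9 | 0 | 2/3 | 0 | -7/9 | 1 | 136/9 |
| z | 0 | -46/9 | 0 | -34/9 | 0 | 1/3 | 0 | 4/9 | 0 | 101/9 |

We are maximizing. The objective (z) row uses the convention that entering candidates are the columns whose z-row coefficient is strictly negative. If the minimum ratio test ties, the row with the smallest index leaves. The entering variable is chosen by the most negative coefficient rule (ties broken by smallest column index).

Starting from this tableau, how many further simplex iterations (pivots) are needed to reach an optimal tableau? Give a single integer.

2

pivot: b in, s5 out → z = 1043/31
pivot: d in, c out → z = 2351/57
No improving column remains; optimal.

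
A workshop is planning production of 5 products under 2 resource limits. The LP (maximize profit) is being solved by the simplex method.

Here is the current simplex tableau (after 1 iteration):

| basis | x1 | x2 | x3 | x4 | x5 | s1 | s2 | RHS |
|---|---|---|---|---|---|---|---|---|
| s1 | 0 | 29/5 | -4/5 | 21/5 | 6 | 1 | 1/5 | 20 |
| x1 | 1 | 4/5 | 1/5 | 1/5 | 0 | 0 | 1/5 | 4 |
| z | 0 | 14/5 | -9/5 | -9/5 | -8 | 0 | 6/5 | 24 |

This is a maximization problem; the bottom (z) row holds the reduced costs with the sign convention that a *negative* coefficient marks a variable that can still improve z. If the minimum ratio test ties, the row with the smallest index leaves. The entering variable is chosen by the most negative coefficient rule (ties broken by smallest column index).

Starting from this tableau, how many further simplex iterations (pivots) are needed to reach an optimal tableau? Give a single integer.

pivot: x5 in, s1 out → z = 152/3
pivot: x3 in, x1 out → z = 108
No improving column remains; optimal.

2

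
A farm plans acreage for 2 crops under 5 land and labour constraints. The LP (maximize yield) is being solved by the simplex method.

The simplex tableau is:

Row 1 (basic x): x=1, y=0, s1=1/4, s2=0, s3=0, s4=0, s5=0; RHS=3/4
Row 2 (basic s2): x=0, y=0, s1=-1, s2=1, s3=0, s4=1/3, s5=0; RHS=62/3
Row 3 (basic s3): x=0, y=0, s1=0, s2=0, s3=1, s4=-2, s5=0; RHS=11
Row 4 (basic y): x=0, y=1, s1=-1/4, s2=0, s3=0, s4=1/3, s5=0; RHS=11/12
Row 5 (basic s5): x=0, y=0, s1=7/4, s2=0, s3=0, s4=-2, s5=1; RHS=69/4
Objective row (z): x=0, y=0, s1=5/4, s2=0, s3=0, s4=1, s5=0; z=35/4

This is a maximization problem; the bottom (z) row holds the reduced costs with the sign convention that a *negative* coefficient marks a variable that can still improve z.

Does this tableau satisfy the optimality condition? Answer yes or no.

No objective-row coefficient is strictly negative, so no entering variable exists; the tableau is optimal.

yes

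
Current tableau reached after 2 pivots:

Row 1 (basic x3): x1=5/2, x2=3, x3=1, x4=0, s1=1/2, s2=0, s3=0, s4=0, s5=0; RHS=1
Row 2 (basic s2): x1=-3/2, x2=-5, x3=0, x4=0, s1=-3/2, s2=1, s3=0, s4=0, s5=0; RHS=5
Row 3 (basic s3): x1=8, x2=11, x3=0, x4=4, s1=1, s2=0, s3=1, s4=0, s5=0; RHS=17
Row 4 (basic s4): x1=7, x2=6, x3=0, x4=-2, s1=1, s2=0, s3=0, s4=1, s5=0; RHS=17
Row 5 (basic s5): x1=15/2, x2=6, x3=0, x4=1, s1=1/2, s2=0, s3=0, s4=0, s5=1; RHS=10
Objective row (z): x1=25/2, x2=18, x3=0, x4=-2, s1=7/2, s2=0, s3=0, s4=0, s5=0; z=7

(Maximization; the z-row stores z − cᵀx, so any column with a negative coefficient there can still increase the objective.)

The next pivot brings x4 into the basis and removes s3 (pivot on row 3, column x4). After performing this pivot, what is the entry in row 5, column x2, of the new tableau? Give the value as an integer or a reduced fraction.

Pivot element is row 3, column x4: 4.
Normalize row 3: new (row 3, x2) = 11/4 = 11/4.
row 5 ← row 5 − 1·(new row 3): 6 − 1·(11/4) = 13/4.

13/4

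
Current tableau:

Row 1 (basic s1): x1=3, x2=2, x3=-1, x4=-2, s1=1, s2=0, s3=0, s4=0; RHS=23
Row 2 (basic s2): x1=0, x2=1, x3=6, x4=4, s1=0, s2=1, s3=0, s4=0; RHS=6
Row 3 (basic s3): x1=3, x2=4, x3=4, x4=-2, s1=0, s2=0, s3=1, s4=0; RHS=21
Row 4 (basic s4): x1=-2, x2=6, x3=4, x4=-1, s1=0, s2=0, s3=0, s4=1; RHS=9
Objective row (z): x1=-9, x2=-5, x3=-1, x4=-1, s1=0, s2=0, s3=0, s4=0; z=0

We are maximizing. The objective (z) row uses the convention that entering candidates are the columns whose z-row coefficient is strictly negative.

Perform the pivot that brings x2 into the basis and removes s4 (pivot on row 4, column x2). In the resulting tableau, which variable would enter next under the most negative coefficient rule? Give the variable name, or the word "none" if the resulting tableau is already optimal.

Pivot element 6. New z-row = old z-row − (-5)·(row 4/6).
Updated z-row coefficients: x1: -32/3, x2: 0, x3: 7/3, x4: -11/6, s1: 0, s2: 0, s3: 0, s4: 5/6.
The most negative is -32/3 in column x1, so x1 would enter next.

x1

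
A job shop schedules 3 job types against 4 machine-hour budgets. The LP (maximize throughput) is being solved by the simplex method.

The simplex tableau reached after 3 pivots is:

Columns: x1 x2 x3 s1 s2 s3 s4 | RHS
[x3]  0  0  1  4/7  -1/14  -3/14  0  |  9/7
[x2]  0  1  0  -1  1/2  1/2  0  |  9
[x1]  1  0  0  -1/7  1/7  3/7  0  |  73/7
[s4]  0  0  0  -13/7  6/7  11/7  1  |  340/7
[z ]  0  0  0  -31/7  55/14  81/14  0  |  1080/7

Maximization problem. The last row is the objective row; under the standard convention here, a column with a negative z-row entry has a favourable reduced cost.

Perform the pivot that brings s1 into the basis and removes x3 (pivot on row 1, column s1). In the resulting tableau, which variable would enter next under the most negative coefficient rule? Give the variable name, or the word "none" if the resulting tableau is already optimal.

Pivot element 4/7. New z-row = old z-row − (-31/7)·(row 1/(4/7)).
Updated z-row coefficients: x1: 0, x2: 0, x3: 31/4, s1: 0, s2: 27/8, s3: 33/8, s4: 0.
No coefficient is strictly negative; the tableau after this pivot is optimal.

none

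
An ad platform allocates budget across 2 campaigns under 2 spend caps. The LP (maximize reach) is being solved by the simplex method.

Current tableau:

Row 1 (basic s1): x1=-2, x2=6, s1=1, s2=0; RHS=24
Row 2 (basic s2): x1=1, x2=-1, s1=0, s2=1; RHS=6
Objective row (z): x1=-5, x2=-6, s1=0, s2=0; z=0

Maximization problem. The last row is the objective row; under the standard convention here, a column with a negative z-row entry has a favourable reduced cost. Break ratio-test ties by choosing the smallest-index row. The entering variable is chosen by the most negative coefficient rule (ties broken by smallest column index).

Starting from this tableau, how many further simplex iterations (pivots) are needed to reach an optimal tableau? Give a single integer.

2

pivot: x2 in, s1 out → z = 24
pivot: x1 in, s2 out → z = 129
No improving column remains; optimal.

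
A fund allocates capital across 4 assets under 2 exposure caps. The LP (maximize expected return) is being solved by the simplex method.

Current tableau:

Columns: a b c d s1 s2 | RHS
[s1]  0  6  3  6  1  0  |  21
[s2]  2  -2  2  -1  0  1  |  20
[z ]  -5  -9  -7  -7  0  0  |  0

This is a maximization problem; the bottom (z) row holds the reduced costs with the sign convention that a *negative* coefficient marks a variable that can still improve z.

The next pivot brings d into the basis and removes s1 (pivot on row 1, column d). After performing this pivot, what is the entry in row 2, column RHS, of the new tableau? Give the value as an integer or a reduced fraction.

Pivot element is row 1, column d: 6.
Normalize row 1: new (row 1, RHS) = 21/6 = 7/2.
row 2 ← row 2 − (-1)·(new row 1): 20 − (-1)·(7/2) = 47/2.

47/2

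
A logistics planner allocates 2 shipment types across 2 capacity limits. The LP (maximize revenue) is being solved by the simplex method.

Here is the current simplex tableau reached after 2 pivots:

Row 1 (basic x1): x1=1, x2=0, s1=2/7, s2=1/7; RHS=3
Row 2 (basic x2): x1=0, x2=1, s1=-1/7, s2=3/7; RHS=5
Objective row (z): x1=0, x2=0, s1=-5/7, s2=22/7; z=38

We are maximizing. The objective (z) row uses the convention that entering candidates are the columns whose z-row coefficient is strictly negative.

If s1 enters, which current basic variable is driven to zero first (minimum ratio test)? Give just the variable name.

x1

Ratios: row 1 (x1): 3/(2/7) = 21/2; row 2 (x2): entry -1/7 ≤ 0, skip.
Minimum ratio 21/2 is in the x1 row, so x1 leaves.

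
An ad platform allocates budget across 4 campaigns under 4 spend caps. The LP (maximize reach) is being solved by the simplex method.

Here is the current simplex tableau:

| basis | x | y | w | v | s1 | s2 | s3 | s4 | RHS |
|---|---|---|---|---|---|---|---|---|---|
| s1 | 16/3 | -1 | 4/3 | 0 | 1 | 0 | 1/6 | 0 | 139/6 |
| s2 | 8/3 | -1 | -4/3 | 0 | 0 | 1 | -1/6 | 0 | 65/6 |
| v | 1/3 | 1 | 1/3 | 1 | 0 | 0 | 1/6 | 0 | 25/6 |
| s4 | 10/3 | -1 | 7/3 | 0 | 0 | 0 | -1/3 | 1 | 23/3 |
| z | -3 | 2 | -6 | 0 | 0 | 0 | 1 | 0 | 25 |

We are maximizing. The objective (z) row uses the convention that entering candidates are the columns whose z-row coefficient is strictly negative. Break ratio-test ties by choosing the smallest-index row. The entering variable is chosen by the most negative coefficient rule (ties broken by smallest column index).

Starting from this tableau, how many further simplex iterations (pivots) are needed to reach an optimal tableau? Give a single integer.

2

pivot: w in, s4 out → z = 313/7
pivot: y in, v out → z = 185/4
No improving column remains; optimal.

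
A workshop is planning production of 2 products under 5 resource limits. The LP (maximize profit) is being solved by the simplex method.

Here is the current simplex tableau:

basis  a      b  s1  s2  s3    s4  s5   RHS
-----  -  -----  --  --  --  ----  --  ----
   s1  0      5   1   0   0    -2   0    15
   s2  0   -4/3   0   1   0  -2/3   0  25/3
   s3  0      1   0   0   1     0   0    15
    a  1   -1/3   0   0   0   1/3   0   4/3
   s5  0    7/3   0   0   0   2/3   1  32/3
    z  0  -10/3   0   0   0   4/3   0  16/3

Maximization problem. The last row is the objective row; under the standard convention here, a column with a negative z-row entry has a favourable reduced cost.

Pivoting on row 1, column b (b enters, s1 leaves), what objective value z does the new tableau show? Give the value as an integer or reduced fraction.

Minimum ratio for b: 15/5 = 3.
z changes by −(z-row coeff of b)·ratio = −(-10/3)·3 = 10.
New z = 16/3 + 10 = 46/3.

46/3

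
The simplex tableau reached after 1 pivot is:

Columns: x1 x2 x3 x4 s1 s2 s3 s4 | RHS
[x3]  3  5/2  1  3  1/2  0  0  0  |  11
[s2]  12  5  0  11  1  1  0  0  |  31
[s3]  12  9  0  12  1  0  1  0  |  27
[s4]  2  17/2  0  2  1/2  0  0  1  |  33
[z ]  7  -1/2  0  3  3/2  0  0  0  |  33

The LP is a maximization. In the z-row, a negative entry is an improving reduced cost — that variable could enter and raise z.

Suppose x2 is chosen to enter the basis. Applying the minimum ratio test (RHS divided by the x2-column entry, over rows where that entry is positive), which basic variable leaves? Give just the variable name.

s3

Ratios: row 1 (x3): 11/(5/2) = 22/5; row 2 (s2): 31/5 = 31/5; row 3 (s3): 27/9 = 3; row 4 (s4): 33/(17/2) = 66/17.
Minimum ratio 3 is in the s3 row, so s3 leaves.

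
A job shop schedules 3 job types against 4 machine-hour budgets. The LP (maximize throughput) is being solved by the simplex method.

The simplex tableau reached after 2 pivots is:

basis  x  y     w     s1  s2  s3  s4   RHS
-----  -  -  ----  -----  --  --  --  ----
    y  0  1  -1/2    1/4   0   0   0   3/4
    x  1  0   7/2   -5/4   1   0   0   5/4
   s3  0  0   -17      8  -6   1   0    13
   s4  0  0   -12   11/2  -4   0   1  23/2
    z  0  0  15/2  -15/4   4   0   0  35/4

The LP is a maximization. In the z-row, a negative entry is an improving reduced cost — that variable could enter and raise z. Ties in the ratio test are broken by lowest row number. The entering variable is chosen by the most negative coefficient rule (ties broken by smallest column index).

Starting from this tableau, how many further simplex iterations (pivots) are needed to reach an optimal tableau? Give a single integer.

2

pivot: s1 in, s3 out → z = 475/32
pivot: w in, x out → z = 50/3
No improving column remains; optimal.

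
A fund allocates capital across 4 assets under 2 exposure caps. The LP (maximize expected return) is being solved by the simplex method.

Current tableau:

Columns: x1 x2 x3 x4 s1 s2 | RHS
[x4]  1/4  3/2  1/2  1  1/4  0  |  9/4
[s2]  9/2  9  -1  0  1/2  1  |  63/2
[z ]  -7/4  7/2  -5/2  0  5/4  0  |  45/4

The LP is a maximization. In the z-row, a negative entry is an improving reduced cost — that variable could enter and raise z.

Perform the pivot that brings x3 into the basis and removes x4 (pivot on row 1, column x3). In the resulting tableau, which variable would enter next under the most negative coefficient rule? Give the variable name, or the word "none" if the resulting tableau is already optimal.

x1

Pivot element 1/2. New z-row = old z-row − (-5/2)·(row 1/(1/2)).
Updated z-row coefficients: x1: -1/2, x2: 11, x3: 0, x4: 5, s1: 5/2, s2: 0.
The most negative is -1/2 in column x1, so x1 would enter next.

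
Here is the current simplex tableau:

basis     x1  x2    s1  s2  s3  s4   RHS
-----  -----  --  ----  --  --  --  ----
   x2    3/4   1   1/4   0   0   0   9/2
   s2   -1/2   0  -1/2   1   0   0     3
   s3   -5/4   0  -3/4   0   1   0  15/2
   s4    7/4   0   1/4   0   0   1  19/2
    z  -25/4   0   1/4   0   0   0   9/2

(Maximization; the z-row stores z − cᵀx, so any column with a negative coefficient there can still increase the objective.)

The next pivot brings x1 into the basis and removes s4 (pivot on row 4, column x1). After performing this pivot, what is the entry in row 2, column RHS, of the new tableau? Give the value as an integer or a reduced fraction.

40/7

Pivot element is row 4, column x1: 7/4.
Normalize row 4: new (row 4, RHS) = (19/2)/(7/4) = 38/7.
row 2 ← row 2 − (-1/2)·(new row 4): 3 − (-1/2)·(38/7) = 40/7.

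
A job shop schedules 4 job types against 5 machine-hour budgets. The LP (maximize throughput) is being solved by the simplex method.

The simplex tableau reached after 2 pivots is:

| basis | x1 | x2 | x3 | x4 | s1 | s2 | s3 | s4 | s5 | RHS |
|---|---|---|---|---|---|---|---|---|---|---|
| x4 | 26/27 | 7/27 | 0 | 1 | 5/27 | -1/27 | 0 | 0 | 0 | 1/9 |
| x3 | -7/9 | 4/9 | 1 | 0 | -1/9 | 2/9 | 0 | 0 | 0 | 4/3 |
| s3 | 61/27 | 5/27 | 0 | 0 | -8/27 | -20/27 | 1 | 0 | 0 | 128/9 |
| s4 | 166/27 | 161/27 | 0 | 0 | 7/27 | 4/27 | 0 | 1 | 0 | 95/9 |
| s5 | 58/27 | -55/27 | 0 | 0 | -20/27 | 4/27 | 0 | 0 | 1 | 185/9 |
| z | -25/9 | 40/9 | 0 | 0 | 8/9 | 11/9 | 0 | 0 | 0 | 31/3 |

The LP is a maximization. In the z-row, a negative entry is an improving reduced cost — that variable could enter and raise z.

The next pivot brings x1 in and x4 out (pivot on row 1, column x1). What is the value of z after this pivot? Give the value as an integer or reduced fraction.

Minimum ratio for x1: (1/9)/(26/27) = 3/26.
z changes by −(z-row coeff of x1)·ratio = −(-25/9)·(3/26) = 25/78.
New z = 31/3 + (25/78) = 277/26.

277/26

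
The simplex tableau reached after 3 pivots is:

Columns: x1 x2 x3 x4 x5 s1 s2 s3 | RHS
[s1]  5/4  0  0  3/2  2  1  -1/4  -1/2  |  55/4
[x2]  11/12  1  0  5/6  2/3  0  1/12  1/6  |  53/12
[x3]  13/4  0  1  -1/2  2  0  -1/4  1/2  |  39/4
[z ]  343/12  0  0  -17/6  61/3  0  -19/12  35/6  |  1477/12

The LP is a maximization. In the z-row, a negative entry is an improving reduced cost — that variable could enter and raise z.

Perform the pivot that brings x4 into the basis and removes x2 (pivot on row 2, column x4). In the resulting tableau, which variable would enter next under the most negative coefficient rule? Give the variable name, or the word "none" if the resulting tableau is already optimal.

s2

Pivot element 5/6. New z-row = old z-row − (-17/6)·(row 2/(5/6)).
Updated z-row coefficients: x1: 317/10, x2: 17/5, x3: 0, x4: 0, x5: 113/5, s1: 0, s2: -13/10, s3: 32/5.
The most negative is -13/10 in column s2, so s2 would enter next.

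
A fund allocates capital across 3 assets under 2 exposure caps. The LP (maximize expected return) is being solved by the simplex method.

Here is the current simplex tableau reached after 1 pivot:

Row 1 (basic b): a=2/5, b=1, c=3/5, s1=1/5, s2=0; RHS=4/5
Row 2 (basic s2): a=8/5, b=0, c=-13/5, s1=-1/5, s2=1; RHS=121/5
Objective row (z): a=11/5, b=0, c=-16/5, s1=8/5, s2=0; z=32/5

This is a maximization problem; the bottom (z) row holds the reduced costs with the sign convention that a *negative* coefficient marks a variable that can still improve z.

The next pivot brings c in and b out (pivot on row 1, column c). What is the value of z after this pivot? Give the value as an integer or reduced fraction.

Minimum ratio for c: (4/5)/(3/5) = 4/3.
z changes by −(z-row coeff of c)·ratio = −(-16/5)·(4/3) = 64/15.
New z = 32/5 + (64/15) = 32/3.

32/3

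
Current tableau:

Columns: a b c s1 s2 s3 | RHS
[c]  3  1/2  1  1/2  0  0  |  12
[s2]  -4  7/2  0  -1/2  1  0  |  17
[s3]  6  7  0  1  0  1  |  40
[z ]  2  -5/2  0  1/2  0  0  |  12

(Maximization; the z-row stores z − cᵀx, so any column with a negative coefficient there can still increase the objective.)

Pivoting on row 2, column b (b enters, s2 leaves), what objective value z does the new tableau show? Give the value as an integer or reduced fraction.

Minimum ratio for b: 17/(7/2) = 34/7.
z changes by −(z-row coeff of b)·ratio = −(-5/2)·(34/7) = 85/7.
New z = 12 + (85/7) = 169/7.

169/7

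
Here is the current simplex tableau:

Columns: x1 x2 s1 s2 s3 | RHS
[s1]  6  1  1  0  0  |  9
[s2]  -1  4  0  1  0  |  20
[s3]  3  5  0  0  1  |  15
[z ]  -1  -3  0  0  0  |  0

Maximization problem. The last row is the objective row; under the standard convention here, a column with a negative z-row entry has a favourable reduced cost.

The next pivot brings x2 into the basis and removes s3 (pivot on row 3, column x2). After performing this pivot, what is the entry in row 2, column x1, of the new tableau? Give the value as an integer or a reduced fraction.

-17/5

Pivot element is row 3, column x2: 5.
Normalize row 3: new (row 3, x1) = 3/5 = 3/5.
row 2 ← row 2 − 4·(new row 3): -1 − 4·(3/5) = -17/5.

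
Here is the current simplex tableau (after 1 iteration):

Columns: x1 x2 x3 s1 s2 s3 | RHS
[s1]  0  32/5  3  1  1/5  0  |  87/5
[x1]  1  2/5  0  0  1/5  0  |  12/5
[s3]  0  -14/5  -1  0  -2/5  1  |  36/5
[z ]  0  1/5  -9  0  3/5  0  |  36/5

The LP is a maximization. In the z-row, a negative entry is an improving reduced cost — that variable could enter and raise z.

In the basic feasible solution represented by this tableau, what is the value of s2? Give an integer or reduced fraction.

0

s2 is nonbasic (not in the basis column), so its value in the current BFS is 0.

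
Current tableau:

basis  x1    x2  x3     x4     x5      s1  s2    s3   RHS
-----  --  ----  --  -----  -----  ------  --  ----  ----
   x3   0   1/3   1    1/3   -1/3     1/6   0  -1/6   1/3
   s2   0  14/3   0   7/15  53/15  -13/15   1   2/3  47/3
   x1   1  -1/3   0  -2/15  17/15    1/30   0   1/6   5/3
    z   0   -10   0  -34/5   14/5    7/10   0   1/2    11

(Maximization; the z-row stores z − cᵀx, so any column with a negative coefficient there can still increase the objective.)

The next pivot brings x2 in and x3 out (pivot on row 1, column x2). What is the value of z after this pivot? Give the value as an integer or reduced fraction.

21

Minimum ratio for x2: (1/3)/(1/3) = 1.
z changes by −(z-row coeff of x2)·ratio = −(-10)·1 = 10.
New z = 11 + 10 = 21.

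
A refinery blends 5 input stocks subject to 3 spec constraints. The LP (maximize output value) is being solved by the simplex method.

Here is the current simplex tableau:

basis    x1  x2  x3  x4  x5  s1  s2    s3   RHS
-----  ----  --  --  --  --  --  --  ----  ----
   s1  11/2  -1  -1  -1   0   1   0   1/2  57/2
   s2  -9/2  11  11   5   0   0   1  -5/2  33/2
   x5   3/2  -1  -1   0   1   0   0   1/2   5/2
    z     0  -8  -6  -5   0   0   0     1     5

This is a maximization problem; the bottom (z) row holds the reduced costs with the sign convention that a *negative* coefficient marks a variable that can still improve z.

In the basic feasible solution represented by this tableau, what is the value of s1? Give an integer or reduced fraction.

s1 is basic (row 1); its value is the RHS of that row: 57/2.

57/2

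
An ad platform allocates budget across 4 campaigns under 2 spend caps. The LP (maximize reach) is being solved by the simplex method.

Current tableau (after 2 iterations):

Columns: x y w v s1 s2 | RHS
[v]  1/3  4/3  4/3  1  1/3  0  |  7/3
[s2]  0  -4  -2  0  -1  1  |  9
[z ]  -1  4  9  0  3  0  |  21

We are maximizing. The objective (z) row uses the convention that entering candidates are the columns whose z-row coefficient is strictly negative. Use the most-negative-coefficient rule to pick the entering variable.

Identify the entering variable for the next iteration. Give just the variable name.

Objective-row coefficients: x: -1, y: 4, w: 9, v: 0, s1: 3, s2: 0.
The most negative is -1 in column x, so x enters.

x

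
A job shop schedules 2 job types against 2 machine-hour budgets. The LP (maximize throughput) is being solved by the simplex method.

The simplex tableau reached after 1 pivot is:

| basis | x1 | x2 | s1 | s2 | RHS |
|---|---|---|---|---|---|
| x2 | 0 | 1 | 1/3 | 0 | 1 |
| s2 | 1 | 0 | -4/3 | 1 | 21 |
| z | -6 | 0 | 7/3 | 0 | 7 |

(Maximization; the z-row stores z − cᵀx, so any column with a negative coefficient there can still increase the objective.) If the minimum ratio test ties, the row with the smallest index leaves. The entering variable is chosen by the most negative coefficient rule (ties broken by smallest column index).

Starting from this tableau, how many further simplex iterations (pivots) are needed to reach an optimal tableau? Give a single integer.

pivot: x1 in, s2 out → z = 133
pivot: s1 in, x2 out → z = 150
No improving column remains; optimal.

2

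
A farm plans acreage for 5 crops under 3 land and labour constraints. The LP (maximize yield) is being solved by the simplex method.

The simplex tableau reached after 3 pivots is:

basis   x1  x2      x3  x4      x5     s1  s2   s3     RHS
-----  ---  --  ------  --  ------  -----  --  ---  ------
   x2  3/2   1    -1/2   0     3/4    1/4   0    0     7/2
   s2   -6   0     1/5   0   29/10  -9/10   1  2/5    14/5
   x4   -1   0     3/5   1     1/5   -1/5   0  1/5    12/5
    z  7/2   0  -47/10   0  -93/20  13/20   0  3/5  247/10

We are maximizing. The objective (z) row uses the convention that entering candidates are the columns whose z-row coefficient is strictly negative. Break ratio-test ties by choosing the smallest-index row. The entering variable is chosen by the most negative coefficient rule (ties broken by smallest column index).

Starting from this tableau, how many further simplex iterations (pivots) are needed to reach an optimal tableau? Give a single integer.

3

pivot: x3 in, x4 out → z = 87/2
pivot: x1 in, x2 out → z = 317/4
pivot: s1 in, x1 out → z = 104
No improving column remains; optimal.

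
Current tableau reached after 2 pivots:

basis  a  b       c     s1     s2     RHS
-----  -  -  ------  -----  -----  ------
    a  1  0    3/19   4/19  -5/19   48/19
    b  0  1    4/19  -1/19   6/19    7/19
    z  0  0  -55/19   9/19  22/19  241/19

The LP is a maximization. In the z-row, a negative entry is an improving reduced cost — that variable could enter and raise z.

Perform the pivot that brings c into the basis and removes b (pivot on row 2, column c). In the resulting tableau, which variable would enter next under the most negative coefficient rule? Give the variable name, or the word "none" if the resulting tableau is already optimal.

s1

Pivot element 4/19. New z-row = old z-row − (-55/19)·(row 2/(4/19)).
Updated z-row coefficients: a: 0, b: 55/4, c: 0, s1: -1/4, s2: 11/2.
The most negative is -1/4 in column s1, so s1 would enter next.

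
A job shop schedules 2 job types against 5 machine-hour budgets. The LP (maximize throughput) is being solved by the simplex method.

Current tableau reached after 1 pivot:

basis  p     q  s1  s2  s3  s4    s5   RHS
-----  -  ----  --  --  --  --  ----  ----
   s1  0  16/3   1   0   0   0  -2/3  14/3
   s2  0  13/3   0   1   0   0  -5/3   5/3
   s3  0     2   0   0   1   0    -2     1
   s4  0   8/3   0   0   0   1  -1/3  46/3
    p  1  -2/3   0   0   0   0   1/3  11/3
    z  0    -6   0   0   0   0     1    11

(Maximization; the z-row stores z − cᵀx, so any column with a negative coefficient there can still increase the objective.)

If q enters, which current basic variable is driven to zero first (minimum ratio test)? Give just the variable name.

Ratios: row 1 (s1): (14/3)/(16/3) = 7/8; row 2 (s2): (5/3)/(13/3) = 5/13; row 3 (s3): 1/2 = 1/2; row 4 (s4): (46/3)/(8/3) = 23/4; row 5 (p): entry -2/3 ≤ 0, skip.
Minimum ratio 5/13 is in the s2 row, so s2 leaves.

s2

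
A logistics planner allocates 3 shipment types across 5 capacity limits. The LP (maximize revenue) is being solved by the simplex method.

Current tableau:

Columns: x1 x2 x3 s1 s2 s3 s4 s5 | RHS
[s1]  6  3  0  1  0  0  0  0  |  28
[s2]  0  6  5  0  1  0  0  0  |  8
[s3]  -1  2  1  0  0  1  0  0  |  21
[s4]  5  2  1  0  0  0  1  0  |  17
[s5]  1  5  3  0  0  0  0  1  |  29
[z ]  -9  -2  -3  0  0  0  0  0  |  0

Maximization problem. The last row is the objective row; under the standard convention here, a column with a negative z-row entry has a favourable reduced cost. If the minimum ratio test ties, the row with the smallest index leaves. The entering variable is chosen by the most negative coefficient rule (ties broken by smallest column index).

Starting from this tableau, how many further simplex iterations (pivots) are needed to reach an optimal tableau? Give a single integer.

pivot: x1 in, s4 out → z = 153/5
pivot: x3 in, s2 out → z = 813/25
No improving column remains; optimal.

2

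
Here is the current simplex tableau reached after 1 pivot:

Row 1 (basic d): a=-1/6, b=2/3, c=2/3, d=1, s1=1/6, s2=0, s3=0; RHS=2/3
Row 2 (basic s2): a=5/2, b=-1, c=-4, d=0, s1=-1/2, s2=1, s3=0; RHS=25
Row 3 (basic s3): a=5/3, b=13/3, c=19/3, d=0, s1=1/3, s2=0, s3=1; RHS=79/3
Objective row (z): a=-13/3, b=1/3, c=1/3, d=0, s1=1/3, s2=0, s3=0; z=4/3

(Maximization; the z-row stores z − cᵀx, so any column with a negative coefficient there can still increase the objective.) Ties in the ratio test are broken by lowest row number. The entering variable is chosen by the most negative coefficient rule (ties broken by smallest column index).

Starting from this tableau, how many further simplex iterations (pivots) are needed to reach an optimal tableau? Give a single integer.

3

pivot: a in, s2 out → z = 134/3
pivot: c in, s3 out → z = 2329/45
pivot: s1 in, c out → z = 262/5
No improving column remains; optimal.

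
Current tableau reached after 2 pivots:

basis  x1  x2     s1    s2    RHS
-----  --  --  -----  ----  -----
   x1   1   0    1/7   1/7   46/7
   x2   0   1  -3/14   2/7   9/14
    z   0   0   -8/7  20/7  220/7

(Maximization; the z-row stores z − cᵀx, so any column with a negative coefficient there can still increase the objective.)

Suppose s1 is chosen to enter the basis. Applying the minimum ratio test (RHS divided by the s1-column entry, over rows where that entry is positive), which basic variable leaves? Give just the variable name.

Ratios: row 1 (x1): (46/7)/(1/7) = 46; row 2 (x2): entry -3/14 ≤ 0, skip.
Minimum ratio 46 is in the x1 row, so x1 leaves.

x1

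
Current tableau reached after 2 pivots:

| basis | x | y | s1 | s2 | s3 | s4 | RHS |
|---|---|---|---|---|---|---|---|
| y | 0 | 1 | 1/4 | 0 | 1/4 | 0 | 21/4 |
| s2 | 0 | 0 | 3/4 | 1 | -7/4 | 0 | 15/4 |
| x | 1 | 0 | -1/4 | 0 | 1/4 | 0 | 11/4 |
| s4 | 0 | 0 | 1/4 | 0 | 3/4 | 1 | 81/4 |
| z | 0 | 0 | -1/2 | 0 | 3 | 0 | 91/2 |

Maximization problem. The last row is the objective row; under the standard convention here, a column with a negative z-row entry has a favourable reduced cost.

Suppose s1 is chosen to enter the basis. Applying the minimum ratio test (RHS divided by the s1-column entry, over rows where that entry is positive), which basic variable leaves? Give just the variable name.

Ratios: row 1 (y): (21/4)/(1/4) = 21; row 2 (s2): (15/4)/(3/4) = 5; row 3 (x): entry -1/4 ≤ 0, skip; row 4 (s4): (81/4)/(1/4) = 81.
Minimum ratio 5 is in the s2 row, so s2 leaves.

s2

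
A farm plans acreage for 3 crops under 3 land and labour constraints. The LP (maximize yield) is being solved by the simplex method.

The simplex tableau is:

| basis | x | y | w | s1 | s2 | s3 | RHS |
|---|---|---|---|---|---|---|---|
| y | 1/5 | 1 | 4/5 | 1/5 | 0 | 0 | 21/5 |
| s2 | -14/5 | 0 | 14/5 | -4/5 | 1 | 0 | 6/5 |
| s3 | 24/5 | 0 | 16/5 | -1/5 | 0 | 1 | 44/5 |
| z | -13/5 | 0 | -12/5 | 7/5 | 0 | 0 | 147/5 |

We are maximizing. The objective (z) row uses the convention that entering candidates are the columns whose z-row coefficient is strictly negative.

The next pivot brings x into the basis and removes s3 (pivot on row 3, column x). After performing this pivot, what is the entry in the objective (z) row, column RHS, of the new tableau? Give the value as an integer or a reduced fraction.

Pivot element is row 3, column x: 24/5.
Normalize row 3: new (row 3, RHS) = (44/5)/(24/5) = 11/6.
z-row ← z-row − (-13/5)·(new row 3): 147/5 − (-13/5)·(11/6) = 205/6.

205/6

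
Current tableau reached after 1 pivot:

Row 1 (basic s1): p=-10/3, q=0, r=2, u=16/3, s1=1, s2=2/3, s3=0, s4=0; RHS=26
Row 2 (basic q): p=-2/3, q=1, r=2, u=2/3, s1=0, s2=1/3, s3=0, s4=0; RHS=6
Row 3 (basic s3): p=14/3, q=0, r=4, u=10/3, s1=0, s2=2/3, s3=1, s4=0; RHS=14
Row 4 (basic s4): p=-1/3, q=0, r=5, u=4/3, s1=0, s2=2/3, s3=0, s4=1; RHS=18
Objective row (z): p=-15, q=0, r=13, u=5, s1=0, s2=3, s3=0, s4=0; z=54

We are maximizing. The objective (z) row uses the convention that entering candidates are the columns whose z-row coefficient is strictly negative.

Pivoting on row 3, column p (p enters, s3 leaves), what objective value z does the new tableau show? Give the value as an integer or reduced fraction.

Minimum ratio for p: 14/(14/3) = 3.
z changes by −(z-row coeff of p)·ratio = −(-15)·3 = 45.
New z = 54 + 45 = 99.

99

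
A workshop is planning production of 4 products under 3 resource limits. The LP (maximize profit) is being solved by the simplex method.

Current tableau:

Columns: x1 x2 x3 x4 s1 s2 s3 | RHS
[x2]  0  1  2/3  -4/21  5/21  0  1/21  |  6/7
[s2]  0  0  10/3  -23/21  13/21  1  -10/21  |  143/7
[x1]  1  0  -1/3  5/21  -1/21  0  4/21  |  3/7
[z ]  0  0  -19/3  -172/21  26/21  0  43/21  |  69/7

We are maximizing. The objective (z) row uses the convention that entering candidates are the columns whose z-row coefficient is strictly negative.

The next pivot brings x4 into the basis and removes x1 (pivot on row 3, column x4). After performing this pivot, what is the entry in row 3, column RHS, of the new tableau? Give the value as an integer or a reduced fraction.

Pivot element is row 3, column x4: 5/21.
Normalize row 3: new (row 3, RHS) = (3/7)/(5/21) = 9/5.
Row 3 is the pivot row, so the entry is 9/5.

9/5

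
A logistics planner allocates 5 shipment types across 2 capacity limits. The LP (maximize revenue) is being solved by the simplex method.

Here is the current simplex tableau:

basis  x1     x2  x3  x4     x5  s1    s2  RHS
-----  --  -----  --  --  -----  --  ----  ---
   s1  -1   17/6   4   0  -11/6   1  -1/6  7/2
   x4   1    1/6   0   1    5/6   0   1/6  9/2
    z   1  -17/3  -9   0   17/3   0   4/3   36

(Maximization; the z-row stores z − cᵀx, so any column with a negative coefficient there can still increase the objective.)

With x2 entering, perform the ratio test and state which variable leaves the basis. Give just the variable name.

Ratios: row 1 (s1): (7/2)/(17/6) = 21/17; row 2 (x4): (9/2)/(1/6) = 27.
Minimum ratio 21/17 is in the s1 row, so s1 leaves.

s1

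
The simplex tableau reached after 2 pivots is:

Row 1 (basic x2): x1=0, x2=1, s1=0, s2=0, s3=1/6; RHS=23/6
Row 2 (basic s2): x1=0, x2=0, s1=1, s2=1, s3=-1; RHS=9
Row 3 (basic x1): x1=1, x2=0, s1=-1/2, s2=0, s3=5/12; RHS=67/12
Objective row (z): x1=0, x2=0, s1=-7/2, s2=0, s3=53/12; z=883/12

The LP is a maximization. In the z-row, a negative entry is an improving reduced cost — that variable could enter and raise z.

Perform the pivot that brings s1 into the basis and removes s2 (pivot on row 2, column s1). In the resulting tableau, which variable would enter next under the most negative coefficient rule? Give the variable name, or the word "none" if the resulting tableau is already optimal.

Pivot element 1. New z-row = old z-row − (-7/2)·(row 2/1).
Updated z-row coefficients: x1: 0, x2: 0, s1: 0, s2: 7/2, s3: 11/12.
No coefficient is strictly negative; the tableau after this pivot is optimal.

none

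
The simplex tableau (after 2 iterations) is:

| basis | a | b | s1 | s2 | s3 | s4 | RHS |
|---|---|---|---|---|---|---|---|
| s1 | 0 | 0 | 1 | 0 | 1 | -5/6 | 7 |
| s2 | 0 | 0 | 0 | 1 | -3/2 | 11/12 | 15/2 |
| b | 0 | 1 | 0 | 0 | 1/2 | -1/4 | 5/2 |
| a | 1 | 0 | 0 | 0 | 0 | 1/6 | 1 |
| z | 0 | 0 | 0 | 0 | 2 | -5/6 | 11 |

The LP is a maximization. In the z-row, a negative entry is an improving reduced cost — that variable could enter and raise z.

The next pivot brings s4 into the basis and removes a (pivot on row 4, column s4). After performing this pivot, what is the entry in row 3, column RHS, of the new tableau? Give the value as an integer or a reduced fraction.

Pivot element is row 4, column s4: 1/6.
Normalize row 4: new (row 4, RHS) = 1/(1/6) = 6.
row 3 ← row 3 − (-1/4)·(new row 4): 5/2 − (-1/4)·6 = 4.

4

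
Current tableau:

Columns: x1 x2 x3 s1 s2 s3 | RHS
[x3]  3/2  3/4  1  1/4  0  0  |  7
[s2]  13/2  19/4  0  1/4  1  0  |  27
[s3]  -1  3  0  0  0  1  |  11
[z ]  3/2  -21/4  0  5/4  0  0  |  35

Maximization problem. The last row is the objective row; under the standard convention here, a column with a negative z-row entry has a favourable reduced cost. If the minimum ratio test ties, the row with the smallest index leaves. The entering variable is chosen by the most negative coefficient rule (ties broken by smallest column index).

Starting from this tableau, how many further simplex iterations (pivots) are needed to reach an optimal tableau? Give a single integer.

pivot: x2 in, s3 out → z = 217/4
pivot: x1 in, s2 out → z = 5291/97
No improving column remains; optimal.

2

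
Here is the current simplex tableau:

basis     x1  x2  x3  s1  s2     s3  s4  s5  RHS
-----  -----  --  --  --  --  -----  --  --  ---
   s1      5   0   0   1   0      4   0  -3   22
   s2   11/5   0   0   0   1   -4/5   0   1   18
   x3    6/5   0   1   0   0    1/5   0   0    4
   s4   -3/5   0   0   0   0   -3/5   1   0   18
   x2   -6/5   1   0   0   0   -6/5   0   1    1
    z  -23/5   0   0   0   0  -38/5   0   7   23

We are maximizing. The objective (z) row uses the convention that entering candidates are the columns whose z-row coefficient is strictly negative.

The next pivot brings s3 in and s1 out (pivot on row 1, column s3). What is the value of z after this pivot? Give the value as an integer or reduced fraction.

324/5

Minimum ratio for s3: 22/4 = 11/2.
z changes by −(z-row coeff of s3)·ratio = −(-38/5)·(11/2) = 209/5.
New z = 23 + (209/5) = 324/5.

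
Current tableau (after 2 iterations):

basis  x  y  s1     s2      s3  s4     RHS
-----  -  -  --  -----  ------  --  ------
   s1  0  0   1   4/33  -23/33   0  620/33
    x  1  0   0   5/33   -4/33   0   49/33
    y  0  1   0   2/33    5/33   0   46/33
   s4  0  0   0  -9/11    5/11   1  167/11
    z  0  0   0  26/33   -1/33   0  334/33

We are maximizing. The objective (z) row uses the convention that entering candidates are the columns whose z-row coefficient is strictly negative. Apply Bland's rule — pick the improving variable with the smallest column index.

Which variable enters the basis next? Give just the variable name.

s3

Objective-row coefficients: x: 0, y: 0, s1: 0, s2: 26/33, s3: -1/33, s4: 0.
Improving columns: s3. Bland's rule picks the smallest column index → s3.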